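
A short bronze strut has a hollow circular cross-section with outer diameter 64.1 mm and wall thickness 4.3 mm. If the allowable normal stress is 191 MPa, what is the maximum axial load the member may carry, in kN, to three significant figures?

154 kN

A = 807.8 mm².
P_max = σ_allow · A = 191 · 807.8 = 154300 N = 154.3 kN.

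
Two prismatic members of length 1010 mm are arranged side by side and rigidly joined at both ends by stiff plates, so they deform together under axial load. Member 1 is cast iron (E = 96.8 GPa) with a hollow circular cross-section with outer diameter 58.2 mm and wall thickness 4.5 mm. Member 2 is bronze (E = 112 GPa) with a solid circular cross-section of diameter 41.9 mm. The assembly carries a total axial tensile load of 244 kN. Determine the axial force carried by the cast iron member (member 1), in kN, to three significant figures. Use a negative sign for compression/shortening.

78.7 kN

A_1 = 759.2 mm².
A_2 = 1379 mm².
Equal strain + equilibrium ⇒ each member carries load in proportion to AE: A₁E₁ = 73490000 N, A₂E₂ = 154400000 N, ΣAE = 227900000 N.
F₁ = P·A₁E₁/ΣAE = 244000·73490000/227900000 = 78670 N.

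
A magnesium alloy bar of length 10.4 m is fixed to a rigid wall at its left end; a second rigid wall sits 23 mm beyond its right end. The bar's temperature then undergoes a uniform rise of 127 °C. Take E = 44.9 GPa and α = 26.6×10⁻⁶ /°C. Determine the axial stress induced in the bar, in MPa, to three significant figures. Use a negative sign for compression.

-52.4 MPa

Free thermal expansion αLΔT = 26.6e-6 · 10400 · 127 = 35.13 mm.
The walls engage after the gap closes; constrained expansion = 35.13 − 23 = 12.13 mm.
The walls impose strain ε = −(12.13)/10400 = -1.1667e-03; σ = Eε = 44900 · -1.1667e-03 = -52.38 MPa.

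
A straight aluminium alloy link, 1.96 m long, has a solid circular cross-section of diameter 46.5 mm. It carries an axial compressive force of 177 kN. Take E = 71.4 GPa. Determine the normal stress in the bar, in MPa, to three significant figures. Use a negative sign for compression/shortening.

A = 1698 mm².
σ = N/A = -177000/1698 = -104.2 MPa.

-104 MPa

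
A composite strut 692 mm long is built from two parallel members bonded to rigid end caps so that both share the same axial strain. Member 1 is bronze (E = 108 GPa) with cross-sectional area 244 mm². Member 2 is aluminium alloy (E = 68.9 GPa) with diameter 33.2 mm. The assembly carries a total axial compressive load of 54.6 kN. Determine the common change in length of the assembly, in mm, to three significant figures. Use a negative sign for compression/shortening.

A_2 = 865.7 mm².
Equal strain + equilibrium ⇒ each member carries load in proportion to AE: A₁E₁ = 26350000 N, A₂E₂ = 59650000 N, ΣAE = 86000000 N.
δ = PL/ΣAE = -54600·692/86000000 = -0.4393 mm.

-0.439 mm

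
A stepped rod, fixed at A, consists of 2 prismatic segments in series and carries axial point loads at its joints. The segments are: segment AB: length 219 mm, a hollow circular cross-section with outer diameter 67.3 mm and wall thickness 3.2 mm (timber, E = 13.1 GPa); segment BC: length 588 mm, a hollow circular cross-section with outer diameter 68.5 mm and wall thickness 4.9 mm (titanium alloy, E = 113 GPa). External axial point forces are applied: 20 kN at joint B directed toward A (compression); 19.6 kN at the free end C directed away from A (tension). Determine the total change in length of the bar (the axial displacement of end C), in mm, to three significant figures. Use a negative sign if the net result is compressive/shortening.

Internal axial forces (sectioning from the free end, tension +): N_BC = 19.6 kN, N_AB = -0.4 kN.
A_AB = 644.4 mm².
A_BC = 979 mm².
δ_AB = -400·219/(644.4·13100) = -0.01038 mm
δ_BC = 19600·588/(979·113000) = 0.1042 mm
δ = Σδ_i = 0.0938 mm.

0.0938 mm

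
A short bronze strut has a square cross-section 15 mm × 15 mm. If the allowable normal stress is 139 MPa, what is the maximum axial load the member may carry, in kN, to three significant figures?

31.3 kN

A = 225 mm².
P_max = σ_allow · A = 139 · 225 = 31280 N = 31.27 kN.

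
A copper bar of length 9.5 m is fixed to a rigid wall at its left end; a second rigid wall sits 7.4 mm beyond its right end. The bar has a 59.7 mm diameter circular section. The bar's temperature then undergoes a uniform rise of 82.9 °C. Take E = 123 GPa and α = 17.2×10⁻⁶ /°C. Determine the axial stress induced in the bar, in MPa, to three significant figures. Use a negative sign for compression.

-79.6 MPa

Free thermal expansion αLΔT = 17.2e-6 · 9500 · 82.9 = 13.55 mm.
The walls engage after the gap closes; constrained expansion = 13.55 − 7.4 = 6.146 mm.
The walls impose strain ε = −(6.146)/9500 = -6.4693e-04; σ = Eε = 123000 · -6.4693e-04 = -79.57 MPa.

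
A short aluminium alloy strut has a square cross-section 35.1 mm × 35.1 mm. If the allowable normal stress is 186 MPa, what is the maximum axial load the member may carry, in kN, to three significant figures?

229 kN

A = 1232 mm².
P_max = σ_allow · A = 186 · 1232 = 229200 N = 229.2 kN.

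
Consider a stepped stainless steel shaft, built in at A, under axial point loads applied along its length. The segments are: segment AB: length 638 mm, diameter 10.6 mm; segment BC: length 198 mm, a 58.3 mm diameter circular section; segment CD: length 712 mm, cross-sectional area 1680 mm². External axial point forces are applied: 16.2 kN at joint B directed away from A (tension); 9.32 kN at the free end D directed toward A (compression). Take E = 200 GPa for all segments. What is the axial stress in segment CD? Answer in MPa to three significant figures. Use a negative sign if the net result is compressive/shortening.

Internal axial forces (sectioning from the free end, tension +): N_CD = -9.32 kN, N_BC = -9.32 kN, N_AB = 6.88 kN.
σ_CD = N_CD/A_CD = -9320/1680 = -5.548 MPa.

-5.55 MPa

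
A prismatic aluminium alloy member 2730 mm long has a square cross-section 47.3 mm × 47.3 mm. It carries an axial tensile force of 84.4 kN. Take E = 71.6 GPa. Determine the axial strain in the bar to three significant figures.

A = 2237 mm².
σ = N/A = 37.72 MPa; ε = σ/E = 37.72/71600 = 5.269e-04.

5.27e-04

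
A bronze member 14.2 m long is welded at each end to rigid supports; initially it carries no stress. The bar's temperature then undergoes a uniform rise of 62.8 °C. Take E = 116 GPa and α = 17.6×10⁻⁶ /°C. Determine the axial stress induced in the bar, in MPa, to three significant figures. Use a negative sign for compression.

-128 MPa

Free thermal expansion αLΔT = 17.6e-6 · 14200 · 62.8 = 15.69 mm.
The walls impose strain ε = −(15.69)/14200 = -1.1053e-03; σ = Eε = 116000 · -1.1053e-03 = -128.2 MPa.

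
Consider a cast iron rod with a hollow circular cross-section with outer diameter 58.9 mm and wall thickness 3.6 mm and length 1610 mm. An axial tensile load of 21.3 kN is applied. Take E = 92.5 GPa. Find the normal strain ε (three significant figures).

A = 625.4 mm².
σ = N/A = 34.06 MPa; ε = σ/E = 34.06/92500 = 3.682e-04.

3.68e-04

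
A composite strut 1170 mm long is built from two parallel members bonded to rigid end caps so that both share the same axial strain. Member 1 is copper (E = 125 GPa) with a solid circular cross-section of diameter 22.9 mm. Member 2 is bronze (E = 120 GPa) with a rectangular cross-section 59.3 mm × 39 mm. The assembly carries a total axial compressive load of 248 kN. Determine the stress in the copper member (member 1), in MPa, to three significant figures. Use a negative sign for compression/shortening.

A_1 = 411.9 mm².
A_2 = 2313 mm².
Equal strain + equilibrium ⇒ each member carries load in proportion to AE: A₁E₁ = 51480000 N, A₂E₂ = 277500000 N, ΣAE = 329000000 N.
σ₁ = P·E₁/ΣAE = -248000·125000/329000000 = -94.22 MPa.

-94.2 MPa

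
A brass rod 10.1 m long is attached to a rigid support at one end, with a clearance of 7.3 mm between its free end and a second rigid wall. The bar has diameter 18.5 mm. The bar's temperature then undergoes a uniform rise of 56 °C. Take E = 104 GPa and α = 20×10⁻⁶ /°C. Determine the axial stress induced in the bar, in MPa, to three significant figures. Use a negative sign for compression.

-41.3 MPa

Free thermal expansion αLΔT = 20e-6 · 10100 · 56 = 11.31 mm.
The walls engage after the gap closes; constrained expansion = 11.31 − 7.3 = 4.012 mm.
The walls impose strain ε = −(4.012)/10100 = -3.9723e-04; σ = Eε = 104000 · -3.9723e-04 = -41.31 MPa.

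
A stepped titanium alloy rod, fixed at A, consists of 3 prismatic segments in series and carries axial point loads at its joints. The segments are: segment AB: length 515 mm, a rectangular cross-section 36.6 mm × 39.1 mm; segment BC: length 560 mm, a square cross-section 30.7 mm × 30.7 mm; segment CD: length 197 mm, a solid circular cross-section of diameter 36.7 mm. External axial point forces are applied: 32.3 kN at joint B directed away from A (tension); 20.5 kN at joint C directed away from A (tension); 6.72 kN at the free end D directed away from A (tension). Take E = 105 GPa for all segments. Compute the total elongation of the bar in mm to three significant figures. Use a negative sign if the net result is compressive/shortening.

Internal axial forces (sectioning from the free end, tension +): N_CD = 6.72 kN, N_BC = 27.22 kN, N_AB = 59.52 kN.
A_AB = 1431 mm².
A_BC = 942.5 mm².
A_CD = 1058 mm².
δ_AB = 59520·515/(1431·105000) = 0.204 mm
δ_BC = 27220·560/(942.5·105000) = 0.154 mm
δ_CD = 6720·197/(1058·105000) = 0.01192 mm
δ = Σδ_i = 0.3699 mm.

0.370 mm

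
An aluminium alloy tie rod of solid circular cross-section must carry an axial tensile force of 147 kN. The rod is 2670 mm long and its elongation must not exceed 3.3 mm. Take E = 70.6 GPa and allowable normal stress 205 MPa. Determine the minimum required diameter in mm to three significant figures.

46.3 mm

Required area A ≥ P/σ_allow = 147000/205 = 717.1 mm².
For a solid circular section, d ≥ √(4A/π) = 30.22 mm.
Elongation limit: A ≥ PL/(Eδ_allow) = 147000·2670/(70600·3.3) = 1685 mm² ⇒ d ≥ 46.31 mm.
The elongation limit governs.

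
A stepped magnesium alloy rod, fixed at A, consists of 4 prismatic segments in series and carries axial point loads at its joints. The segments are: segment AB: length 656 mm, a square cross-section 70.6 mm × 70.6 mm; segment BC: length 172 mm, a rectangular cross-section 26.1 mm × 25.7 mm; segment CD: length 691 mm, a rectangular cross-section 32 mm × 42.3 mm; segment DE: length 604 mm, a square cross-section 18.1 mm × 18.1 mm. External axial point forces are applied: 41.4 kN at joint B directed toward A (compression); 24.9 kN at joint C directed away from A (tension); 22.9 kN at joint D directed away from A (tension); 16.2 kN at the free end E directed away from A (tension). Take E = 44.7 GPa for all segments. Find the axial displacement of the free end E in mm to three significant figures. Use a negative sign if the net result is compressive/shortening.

1.55 mm

Internal axial forces (sectioning from the free end, tension +): N_DE = 16.2 kN, N_CD = 39.1 kN, N_BC = 64 kN, N_AB = 22.6 kN.
A_AB = 4984 mm².
A_BC = 670.8 mm².
A_CD = 1354 mm².
A_DE = 327.6 mm².
δ_AB = 22600·656/(4984·44700) = 0.06654 mm
δ_BC = 64000·172/(670.8·44700) = 0.3671 mm
δ_CD = 39100·691/(1354·44700) = 0.4465 mm
δ_DE = 16200·604/(327.6·44700) = 0.6682 mm
δ = Σδ_i = 1.548 mm.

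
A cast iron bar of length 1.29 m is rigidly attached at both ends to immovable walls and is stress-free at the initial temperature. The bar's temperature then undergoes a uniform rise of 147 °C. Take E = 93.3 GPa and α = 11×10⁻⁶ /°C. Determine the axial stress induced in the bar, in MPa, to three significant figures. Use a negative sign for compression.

-151 MPa

Free thermal expansion αLΔT = 11e-6 · 1290 · 147 = 2.086 mm.
The walls impose strain ε = −(2.086)/1290 = -1.6170e-03; σ = Eε = 93300 · -1.6170e-03 = -150.9 MPa.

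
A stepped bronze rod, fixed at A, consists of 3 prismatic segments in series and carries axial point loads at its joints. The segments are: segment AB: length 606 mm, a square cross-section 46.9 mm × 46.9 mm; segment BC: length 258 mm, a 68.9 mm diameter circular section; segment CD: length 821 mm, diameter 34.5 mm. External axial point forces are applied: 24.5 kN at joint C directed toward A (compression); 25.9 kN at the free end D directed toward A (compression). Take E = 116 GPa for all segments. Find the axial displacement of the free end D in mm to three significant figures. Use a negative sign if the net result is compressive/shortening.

-0.346 mm

Internal axial forces (sectioning from the free end, tension +): N_CD = -25.9 kN, N_BC = -50.4 kN, N_AB = -50.4 kN.
A_AB = 2200 mm².
A_BC = 3728 mm².
A_CD = 934.8 mm².
δ_AB = -50400·606/(2200·116000) = -0.1197 mm
δ_BC = -50400·258/(3728·116000) = -0.03007 mm
δ_CD = -25900·821/(934.8·116000) = -0.1961 mm
δ = Σδ_i = -0.3459 mm.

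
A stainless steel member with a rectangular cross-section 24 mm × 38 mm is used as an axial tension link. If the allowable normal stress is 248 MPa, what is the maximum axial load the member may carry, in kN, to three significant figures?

226 kN

A = 912 mm².
P_max = σ_allow · A = 248 · 912 = 226200 N = 226.2 kN.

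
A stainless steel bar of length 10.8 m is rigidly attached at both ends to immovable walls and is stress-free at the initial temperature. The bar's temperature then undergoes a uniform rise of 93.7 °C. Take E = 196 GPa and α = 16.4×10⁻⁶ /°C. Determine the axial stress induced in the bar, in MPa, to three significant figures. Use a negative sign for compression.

-301 MPa

Free thermal expansion αLΔT = 16.4e-6 · 10800 · 93.7 = 16.6 mm.
The walls impose strain ε = −(16.6)/10800 = -1.5367e-03; σ = Eε = 196000 · -1.5367e-03 = -301.2 MPa.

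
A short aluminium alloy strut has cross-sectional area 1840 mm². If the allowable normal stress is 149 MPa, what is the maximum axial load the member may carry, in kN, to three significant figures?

274 kN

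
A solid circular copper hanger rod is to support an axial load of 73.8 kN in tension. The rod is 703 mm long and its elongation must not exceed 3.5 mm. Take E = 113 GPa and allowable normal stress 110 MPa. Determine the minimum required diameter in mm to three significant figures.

29.2 mm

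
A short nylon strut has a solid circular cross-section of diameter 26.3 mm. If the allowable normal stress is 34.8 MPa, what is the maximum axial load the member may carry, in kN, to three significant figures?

18.9 kN

A = 543.3 mm².
P_max = σ_allow · A = 34.8 · 543.3 = 18910 N = 18.91 kN.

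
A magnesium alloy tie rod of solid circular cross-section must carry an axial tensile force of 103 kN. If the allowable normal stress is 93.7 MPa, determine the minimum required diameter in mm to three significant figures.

Required area A ≥ P/σ_allow = 103000/93.7 = 1099 mm².
For a solid circular section, d ≥ √(4A/π) = 37.41 mm.

37.4 mm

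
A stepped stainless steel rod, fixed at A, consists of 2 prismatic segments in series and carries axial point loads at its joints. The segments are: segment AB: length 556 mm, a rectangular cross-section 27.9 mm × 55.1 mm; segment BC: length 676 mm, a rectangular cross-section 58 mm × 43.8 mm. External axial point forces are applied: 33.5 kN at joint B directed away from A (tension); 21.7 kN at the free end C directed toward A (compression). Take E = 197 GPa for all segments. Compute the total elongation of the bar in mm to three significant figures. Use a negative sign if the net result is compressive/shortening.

-0.00765 mm

Internal axial forces (sectioning from the free end, tension +): N_BC = -21.7 kN, N_AB = 11.8 kN.
A_AB = 1537 mm².
A_BC = 2540 mm².
δ_AB = 11800·556/(1537·197000) = 0.02166 mm
δ_BC = -21700·676/(2540·197000) = -0.02931 mm
δ = Σδ_i = -0.007648 mm.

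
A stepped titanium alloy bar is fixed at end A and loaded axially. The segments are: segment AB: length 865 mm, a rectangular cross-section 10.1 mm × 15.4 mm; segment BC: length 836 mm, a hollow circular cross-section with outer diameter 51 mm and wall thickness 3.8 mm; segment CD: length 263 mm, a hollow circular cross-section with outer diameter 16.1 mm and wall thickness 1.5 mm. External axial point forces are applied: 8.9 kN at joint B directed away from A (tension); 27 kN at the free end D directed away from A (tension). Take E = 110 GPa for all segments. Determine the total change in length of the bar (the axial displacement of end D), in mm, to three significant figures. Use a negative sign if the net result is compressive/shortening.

Internal axial forces (sectioning from the free end, tension +): N_CD = 27 kN, N_BC = 27 kN, N_AB = 35.9 kN.
A_AB = 155.5 mm².
A_BC = 563.5 mm².
A_CD = 68.8 mm².
δ_AB = 35900·865/(155.5·110000) = 1.815 mm
δ_BC = 27000·836/(563.5·110000) = 0.3642 mm
δ_CD = 27000·263/(68.8·110000) = 0.9383 mm
δ = Σδ_i = 3.117 mm.

3.12 mm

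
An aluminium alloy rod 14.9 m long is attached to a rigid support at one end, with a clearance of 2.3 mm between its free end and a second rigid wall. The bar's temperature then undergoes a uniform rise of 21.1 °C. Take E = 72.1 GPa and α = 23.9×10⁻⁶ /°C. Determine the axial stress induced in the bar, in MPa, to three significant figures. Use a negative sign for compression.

Free thermal expansion αLΔT = 23.9e-6 · 14900 · 21.1 = 7.514 mm.
The walls engage after the gap closes; constrained expansion = 7.514 − 2.3 = 5.214 mm.
The walls impose strain ε = −(5.214)/14900 = -3.4993e-04; σ = Eε = 72100 · -3.4993e-04 = -25.23 MPa.

-25.2 MPa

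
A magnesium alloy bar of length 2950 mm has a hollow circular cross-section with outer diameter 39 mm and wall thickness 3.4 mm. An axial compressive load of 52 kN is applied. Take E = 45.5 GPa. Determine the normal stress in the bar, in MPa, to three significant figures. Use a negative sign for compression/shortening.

-137 MPa

A = 380.3 mm².
σ = N/A = -52000/380.3 = -136.7 MPa.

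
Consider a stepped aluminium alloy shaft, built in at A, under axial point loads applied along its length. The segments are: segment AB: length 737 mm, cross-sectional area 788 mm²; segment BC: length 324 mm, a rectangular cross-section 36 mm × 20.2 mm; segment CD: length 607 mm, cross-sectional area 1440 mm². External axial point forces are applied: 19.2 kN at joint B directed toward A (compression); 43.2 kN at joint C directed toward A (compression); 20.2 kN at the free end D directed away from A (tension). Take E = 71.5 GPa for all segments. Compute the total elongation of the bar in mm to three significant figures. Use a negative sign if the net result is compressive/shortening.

Internal axial forces (sectioning from the free end, tension +): N_CD = 20.2 kN, N_BC = -23 kN, N_AB = -42.2 kN.
A_BC = 727.2 mm².
δ_AB = -42200·737/(788·71500) = -0.552 mm
δ_BC = -23000·324/(727.2·71500) = -0.1433 mm
δ_CD = 20200·607/(1440·71500) = 0.1191 mm
δ = Σδ_i = -0.5762 mm.

-0.576 mm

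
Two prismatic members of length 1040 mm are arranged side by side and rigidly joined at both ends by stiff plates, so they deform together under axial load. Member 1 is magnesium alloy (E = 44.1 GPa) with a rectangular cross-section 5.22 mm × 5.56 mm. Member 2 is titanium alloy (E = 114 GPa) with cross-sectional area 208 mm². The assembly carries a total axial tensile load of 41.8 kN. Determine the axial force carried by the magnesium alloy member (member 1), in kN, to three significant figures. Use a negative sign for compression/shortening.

2.14 kN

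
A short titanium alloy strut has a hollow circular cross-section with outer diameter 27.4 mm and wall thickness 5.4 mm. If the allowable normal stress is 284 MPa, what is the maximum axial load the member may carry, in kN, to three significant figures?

A = 373.2 mm².
P_max = σ_allow · A = 284 · 373.2 = 106000 N = 106 kN.

106 kN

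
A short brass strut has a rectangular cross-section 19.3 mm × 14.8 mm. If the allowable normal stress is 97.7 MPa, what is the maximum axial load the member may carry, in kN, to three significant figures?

A = 285.6 mm².
P_max = σ_allow · A = 97.7 · 285.6 = 27910 N = 27.91 kN.

27.9 kN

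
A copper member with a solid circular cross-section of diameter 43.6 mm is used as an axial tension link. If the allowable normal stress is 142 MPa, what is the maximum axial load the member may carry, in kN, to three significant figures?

A = 1493 mm².
P_max = σ_allow · A = 142 · 1493 = 212000 N = 212 kN.

212 kN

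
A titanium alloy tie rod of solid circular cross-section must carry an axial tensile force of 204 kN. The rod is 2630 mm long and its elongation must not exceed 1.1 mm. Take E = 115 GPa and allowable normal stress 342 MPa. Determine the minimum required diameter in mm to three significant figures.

73.5 mm

Required area A ≥ P/σ_allow = 204000/342 = 596.5 mm².
For a solid circular section, d ≥ √(4A/π) = 27.56 mm.
Elongation limit: A ≥ PL/(Eδ_allow) = 204000·2630/(115000·1.1) = 4241 mm² ⇒ d ≥ 73.49 mm.
The elongation limit governs.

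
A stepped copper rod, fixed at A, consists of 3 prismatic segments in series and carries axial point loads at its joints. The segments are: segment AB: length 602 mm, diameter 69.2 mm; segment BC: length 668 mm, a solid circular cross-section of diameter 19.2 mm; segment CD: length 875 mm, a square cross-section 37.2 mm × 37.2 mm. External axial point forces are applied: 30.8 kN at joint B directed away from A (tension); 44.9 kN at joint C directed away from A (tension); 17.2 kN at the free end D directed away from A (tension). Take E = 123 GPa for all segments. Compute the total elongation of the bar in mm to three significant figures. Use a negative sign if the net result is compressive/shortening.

Internal axial forces (sectioning from the free end, tension +): N_CD = 17.2 kN, N_BC = 62.1 kN, N_AB = 92.9 kN.
A_AB = 3761 mm².
A_BC = 289.5 mm².
A_CD = 1384 mm².
δ_AB = 92900·602/(3761·123000) = 0.1209 mm
δ_BC = 62100·668/(289.5·123000) = 1.165 mm
δ_CD = 17200·875/(1384·123000) = 0.08842 mm
δ = Σδ_i = 1.374 mm.

1.37 mm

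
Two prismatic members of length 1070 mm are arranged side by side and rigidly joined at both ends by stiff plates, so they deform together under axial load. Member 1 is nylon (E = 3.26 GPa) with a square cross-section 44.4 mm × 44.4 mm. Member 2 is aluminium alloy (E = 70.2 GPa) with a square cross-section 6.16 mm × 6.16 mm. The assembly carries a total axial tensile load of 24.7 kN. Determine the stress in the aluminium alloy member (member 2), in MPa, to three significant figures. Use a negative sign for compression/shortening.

A_1 = 1971 mm².
A_2 = 37.95 mm².
Equal strain + equilibrium ⇒ each member carries load in proportion to AE: A₁E₁ = 6427000 N, A₂E₂ = 2664000 N, ΣAE = 9090000 N.
σ₂ = P·E₂/ΣAE = 24700·70200/9090000 = 190.7 MPa.

191 MPa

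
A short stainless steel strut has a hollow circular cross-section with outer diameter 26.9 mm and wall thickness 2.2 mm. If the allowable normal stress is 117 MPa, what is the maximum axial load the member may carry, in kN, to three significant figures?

20.0 kN

A = 170.7 mm².
P_max = σ_allow · A = 117 · 170.7 = 19970 N = 19.97 kN.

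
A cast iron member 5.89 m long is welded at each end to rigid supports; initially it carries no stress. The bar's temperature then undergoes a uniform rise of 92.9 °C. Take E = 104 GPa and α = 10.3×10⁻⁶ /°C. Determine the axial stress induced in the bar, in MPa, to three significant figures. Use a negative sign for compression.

-99.5 MPa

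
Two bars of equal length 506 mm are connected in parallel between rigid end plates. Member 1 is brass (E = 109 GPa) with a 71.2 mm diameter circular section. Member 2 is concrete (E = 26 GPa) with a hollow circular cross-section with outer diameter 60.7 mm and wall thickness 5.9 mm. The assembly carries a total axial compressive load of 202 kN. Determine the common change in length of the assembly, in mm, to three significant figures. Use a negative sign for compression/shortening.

A_1 = 3982 mm².
A_2 = 1016 mm².
Equal strain + equilibrium ⇒ each member carries load in proportion to AE: A₁E₁ = 434000000 N, A₂E₂ = 26410000 N, ΣAE = 460400000 N.
δ = PL/ΣAE = -202000·506/460400000 = -0.222 mm.

-0.222 mm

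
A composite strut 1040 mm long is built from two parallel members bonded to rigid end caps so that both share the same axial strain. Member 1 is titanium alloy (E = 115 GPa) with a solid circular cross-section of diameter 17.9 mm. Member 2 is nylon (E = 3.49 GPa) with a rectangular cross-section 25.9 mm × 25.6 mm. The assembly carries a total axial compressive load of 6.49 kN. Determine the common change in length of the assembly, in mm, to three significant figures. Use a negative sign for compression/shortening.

-0.216 mm

A_1 = 251.6 mm².
A_2 = 663 mm².
Equal strain + equilibrium ⇒ each member carries load in proportion to AE: A₁E₁ = 28940000 N, A₂E₂ = 2314000 N, ΣAE = 31250000 N.
δ = PL/ΣAE = -6490·1040/31250000 = -0.216 mm.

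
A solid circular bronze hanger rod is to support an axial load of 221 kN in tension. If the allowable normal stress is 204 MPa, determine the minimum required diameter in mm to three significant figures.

37.1 mm

Required area A ≥ P/σ_allow = 221000/204 = 1083 mm².
For a solid circular section, d ≥ √(4A/π) = 37.14 mm.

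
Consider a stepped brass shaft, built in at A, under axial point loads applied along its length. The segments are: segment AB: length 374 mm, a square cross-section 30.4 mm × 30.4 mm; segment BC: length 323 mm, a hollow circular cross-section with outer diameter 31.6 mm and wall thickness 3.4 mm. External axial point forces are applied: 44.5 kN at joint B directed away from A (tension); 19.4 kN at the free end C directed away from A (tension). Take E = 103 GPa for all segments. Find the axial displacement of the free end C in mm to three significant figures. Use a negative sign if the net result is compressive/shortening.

Internal axial forces (sectioning from the free end, tension +): N_BC = 19.4 kN, N_AB = 63.9 kN.
A_AB = 924.2 mm².
A_BC = 301.2 mm².
δ_AB = 63900·374/(924.2·103000) = 0.2511 mm
δ_BC = 19400·323/(301.2·103000) = 0.202 mm
δ = Σδ_i = 0.453 mm.

0.453 mm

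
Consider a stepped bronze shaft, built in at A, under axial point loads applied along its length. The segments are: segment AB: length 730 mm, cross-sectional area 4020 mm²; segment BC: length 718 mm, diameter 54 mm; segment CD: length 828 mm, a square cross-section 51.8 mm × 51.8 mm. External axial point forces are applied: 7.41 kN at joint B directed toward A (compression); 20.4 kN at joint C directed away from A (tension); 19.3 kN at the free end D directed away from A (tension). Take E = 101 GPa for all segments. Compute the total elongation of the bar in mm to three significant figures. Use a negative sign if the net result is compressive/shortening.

0.240 mm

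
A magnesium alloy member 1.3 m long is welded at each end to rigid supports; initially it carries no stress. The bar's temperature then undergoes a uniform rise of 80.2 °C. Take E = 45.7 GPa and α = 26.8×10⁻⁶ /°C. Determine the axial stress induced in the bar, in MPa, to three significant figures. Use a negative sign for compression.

-98.2 MPa

Free thermal expansion αLΔT = 26.8e-6 · 1300 · 80.2 = 2.794 mm.
The walls impose strain ε = −(2.794)/1300 = -2.1494e-03; σ = Eε = 45700 · -2.1494e-03 = -98.23 MPa.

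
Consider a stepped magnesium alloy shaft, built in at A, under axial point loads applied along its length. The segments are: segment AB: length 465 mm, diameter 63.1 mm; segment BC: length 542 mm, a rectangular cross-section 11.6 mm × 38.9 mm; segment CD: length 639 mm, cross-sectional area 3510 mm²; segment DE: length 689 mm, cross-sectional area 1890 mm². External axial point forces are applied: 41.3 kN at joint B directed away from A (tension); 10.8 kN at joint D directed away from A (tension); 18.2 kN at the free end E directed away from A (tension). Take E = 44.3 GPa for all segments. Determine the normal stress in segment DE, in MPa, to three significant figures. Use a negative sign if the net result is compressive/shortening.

9.63 MPa

Internal axial forces (sectioning from the free end, tension +): N_DE = 18.2 kN, N_CD = 29 kN, N_BC = 29 kN, N_AB = 70.3 kN.
σ_DE = N_DE/A_DE = 18200/1890 = 9.63 MPa.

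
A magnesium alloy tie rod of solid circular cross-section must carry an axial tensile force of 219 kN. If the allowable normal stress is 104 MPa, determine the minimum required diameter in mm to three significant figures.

51.8 mm

Required area A ≥ P/σ_allow = 219000/104 = 2106 mm².
For a solid circular section, d ≥ √(4A/π) = 51.78 mm.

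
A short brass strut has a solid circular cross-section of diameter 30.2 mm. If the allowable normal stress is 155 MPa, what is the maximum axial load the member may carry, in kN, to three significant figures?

A = 716.3 mm².
P_max = σ_allow · A = 155 · 716.3 = 111000 N = 111 kN.

111 kN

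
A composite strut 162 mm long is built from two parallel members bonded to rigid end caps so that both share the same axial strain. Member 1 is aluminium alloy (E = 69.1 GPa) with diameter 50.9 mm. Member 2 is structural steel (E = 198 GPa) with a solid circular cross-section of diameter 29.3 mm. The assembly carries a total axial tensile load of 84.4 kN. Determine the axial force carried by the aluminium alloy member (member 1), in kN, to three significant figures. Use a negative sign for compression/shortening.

A_1 = 2035 mm².
A_2 = 674.3 mm².
Equal strain + equilibrium ⇒ each member carries load in proportion to AE: A₁E₁ = 140600000 N, A₂E₂ = 133500000 N, ΣAE = 274100000 N.
F₁ = P·A₁E₁/ΣAE = 84400·140600000/274100000 = 43290 N.

43.3 kN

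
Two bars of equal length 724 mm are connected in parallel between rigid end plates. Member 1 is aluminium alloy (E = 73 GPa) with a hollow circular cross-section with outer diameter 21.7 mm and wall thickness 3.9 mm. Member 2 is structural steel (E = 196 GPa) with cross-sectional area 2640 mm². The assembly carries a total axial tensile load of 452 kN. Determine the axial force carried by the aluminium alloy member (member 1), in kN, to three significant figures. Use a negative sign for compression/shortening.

13.5 kN

A_1 = 218.1 mm².
Equal strain + equilibrium ⇒ each member carries load in proportion to AE: A₁E₁ = 15920000 N, A₂E₂ = 517400000 N, ΣAE = 533400000 N.
F₁ = P·A₁E₁/ΣAE = 452000·15920000/533400000 = 13490 N.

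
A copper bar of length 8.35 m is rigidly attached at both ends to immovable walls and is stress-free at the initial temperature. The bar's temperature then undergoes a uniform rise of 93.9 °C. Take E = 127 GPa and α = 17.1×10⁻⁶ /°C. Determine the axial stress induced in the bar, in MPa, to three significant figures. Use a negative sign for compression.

Free thermal expansion αLΔT = 17.1e-6 · 8350 · 93.9 = 13.41 mm.
The walls impose strain ε = −(13.41)/8350 = -1.6057e-03; σ = Eε = 127000 · -1.6057e-03 = -203.9 MPa.

-204 MPa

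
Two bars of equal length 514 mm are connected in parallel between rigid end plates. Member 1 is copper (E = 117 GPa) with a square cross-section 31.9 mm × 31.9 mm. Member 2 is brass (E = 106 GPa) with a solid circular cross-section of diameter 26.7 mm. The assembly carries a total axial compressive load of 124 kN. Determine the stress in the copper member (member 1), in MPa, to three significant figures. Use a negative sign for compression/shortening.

A_1 = 1018 mm².
A_2 = 559.9 mm².
Equal strain + equilibrium ⇒ each member carries load in proportion to AE: A₁E₁ = 119100000 N, A₂E₂ = 59350000 N, ΣAE = 178400000 N.
σ₁ = P·E₁/ΣAE = -124000·117000/178400000 = -81.32 MPa.

-81.3 MPa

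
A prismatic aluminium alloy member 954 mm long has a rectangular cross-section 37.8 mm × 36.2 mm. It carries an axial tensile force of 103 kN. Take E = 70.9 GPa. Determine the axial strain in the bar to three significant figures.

0.00106

A = 1368 mm².
σ = N/A = 75.27 MPa; ε = σ/E = 75.27/70900 = 1.062e-03.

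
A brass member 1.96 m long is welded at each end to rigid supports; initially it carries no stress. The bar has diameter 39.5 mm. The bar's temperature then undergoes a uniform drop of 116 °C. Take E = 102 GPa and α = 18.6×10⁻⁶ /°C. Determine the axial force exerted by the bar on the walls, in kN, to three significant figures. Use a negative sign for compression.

270 kN

Free thermal expansion αLΔT = 18.6e-6 · 1960 · -116 = -4.229 mm.
The walls impose strain ε = −(-4.229)/1960 = 2.1576e-03; σ = Eε = 102000 · 2.1576e-03 = 220.1 MPa.
Wall reaction R = σ·A = 220.1·1225 = 269700 N = 269.7 kN.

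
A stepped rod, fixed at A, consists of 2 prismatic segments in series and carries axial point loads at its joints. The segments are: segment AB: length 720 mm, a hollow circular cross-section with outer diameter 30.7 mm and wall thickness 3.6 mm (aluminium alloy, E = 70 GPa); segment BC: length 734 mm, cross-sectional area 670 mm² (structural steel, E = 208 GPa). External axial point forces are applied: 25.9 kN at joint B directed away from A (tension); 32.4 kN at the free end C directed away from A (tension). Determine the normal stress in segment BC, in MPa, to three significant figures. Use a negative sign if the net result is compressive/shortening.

48.4 MPa

Internal axial forces (sectioning from the free end, tension +): N_BC = 32.4 kN, N_AB = 58.3 kN.
σ_BC = N_BC/A_BC = 32400/670 = 48.36 MPa.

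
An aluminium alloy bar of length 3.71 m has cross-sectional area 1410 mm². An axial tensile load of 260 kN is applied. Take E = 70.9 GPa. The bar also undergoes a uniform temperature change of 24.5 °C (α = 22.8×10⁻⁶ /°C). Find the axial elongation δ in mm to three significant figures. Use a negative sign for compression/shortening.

δ_mech = NL/(AE) = 260000·3710/(1410·70900) = 9.649 mm.
δ_thermal = αLΔT = 22.8e-6·3710·24.5 = 2.072 mm.
δ = δ_mech + δ_thermal = 11.72 mm.

11.7 mm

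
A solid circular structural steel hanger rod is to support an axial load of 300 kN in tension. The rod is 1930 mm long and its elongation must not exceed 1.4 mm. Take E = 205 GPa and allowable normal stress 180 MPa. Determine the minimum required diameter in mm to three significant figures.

Required area A ≥ P/σ_allow = 300000/180 = 1667 mm².
For a solid circular section, d ≥ √(4A/π) = 46.07 mm.
Elongation limit: A ≥ PL/(Eδ_allow) = 300000·1930/(205000·1.4) = 2017 mm² ⇒ d ≥ 50.68 mm.
The elongation limit governs.

50.7 mm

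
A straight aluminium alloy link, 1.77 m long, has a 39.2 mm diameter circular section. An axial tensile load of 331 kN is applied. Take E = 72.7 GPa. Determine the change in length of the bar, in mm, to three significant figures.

6.68 mm

A = 1207 mm².
δ_mech = NL/(AE) = 331000·1770/(1207·72700) = 6.677 mm.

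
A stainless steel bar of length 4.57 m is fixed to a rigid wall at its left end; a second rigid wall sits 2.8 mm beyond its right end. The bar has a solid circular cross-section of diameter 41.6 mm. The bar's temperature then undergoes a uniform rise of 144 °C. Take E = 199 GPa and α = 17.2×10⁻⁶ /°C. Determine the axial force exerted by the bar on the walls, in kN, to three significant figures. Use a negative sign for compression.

-504 kN

Free thermal expansion αLΔT = 17.2e-6 · 4570 · 144 = 11.32 mm.
The walls engage after the gap closes; constrained expansion = 11.32 − 2.8 = 8.519 mm.
The walls impose strain ε = −(8.519)/4570 = -1.8641e-03; σ = Eε = 199000 · -1.8641e-03 = -371 MPa.
Wall reaction R = σ·A = -371·1359 = -504200 N = -504.2 kN.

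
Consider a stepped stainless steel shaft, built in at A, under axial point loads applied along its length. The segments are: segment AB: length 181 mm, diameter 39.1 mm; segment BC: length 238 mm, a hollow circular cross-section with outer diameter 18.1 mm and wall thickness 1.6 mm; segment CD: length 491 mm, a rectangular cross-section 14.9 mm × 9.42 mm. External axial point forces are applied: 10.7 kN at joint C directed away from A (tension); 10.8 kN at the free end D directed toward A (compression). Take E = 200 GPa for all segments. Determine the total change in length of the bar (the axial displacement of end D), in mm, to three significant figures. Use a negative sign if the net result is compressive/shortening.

-0.190 mm

Internal axial forces (sectioning from the free end, tension +): N_CD = -10.8 kN, N_BC = -0.1 kN, N_AB = -0.1 kN.
A_AB = 1201 mm².
A_BC = 82.94 mm².
A_CD = 140.4 mm².
δ_AB = -100·181/(1201·200000) = -0.00007537 mm
δ_BC = -100·238/(82.94·200000) = -0.001435 mm
δ_CD = -10800·491/(140.4·200000) = -0.1889 mm
δ = Σδ_i = -0.1904 mm.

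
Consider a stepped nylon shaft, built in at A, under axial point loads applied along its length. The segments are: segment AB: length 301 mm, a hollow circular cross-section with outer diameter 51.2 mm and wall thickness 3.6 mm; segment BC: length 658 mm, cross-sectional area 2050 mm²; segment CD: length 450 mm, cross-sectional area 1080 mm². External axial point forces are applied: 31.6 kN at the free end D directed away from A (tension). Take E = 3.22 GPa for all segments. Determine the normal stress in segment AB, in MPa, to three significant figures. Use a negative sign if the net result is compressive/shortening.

Internal axial forces (sectioning from the free end, tension +): N_CD = 31.6 kN, N_BC = 31.6 kN, N_AB = 31.6 kN.
A_AB = 538.3 mm².
σ_AB = N_AB/A_AB = 31600/538.3 = 58.7 MPa.

58.7 MPa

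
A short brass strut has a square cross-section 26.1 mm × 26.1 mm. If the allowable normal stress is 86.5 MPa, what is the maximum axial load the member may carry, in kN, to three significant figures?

58.9 kN

A = 681.2 mm².
P_max = σ_allow · A = 86.5 · 681.2 = 58920 N = 58.92 kN.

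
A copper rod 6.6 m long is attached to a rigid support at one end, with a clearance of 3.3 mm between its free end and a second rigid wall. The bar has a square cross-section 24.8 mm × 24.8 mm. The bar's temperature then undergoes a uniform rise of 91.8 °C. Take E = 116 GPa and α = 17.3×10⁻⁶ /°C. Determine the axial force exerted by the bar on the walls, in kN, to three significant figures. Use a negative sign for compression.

Free thermal expansion αLΔT = 17.3e-6 · 6600 · 91.8 = 10.48 mm.
The walls engage after the gap closes; constrained expansion = 10.48 − 3.3 = 7.182 mm.
The walls impose strain ε = −(7.182)/6600 = -1.0881e-03; σ = Eε = 116000 · -1.0881e-03 = -126.2 MPa.
Wall reaction R = σ·A = -126.2·615 = -77630 N = -77.63 kN.

-77.6 kN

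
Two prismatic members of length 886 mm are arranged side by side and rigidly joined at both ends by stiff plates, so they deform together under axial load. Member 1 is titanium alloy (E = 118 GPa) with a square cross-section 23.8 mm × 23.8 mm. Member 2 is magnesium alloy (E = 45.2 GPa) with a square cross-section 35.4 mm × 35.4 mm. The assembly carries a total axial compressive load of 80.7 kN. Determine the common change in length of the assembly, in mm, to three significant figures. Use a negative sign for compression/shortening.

A_1 = 566.4 mm².
A_2 = 1253 mm².
Equal strain + equilibrium ⇒ each member carries load in proportion to AE: A₁E₁ = 66840000 N, A₂E₂ = 56640000 N, ΣAE = 123500000 N.
δ = PL/ΣAE = -80700·886/123500000 = -0.579 mm.

-0.579 mm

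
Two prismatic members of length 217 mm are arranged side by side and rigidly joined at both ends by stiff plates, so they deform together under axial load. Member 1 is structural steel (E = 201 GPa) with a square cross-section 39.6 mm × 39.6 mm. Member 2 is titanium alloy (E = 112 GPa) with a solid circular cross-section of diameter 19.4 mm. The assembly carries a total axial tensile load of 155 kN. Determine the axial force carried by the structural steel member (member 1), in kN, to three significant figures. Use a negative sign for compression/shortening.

140 kN

A_1 = 1568 mm².
A_2 = 295.6 mm².
Equal strain + equilibrium ⇒ each member carries load in proportion to AE: A₁E₁ = 315200000 N, A₂E₂ = 33110000 N, ΣAE = 348300000 N.
F₁ = P·A₁E₁/ΣAE = 155000·315200000/348300000 = 140300 N.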